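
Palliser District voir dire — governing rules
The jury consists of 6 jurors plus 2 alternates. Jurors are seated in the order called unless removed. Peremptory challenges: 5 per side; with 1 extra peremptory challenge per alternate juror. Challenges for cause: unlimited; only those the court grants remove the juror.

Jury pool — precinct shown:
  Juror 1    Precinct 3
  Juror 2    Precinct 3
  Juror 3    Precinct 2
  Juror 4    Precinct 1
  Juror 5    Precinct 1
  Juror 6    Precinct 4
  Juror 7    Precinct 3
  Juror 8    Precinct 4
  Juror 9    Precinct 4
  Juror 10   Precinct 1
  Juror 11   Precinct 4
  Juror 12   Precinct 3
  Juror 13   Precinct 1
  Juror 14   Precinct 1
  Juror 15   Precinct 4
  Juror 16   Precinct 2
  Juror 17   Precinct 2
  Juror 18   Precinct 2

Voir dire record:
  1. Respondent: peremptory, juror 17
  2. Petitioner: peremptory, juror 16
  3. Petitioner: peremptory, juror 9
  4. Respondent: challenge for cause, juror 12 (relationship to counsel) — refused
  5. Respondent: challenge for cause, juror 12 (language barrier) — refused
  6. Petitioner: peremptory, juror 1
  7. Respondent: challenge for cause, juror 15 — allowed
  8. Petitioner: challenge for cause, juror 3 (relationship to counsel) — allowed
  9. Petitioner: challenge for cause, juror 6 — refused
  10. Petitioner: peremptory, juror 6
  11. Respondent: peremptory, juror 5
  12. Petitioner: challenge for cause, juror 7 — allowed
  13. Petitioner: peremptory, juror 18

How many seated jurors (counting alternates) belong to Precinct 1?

Removed: #1, #3, #5, #6, #7, #9, #15, #16, #17, #18.
Seated (8 incl. alternates): #2, #4, #8, #10, #11, #12, #13, #14.
Of those, in Precinct 1: #4, #10, #13, #14 → 4.

4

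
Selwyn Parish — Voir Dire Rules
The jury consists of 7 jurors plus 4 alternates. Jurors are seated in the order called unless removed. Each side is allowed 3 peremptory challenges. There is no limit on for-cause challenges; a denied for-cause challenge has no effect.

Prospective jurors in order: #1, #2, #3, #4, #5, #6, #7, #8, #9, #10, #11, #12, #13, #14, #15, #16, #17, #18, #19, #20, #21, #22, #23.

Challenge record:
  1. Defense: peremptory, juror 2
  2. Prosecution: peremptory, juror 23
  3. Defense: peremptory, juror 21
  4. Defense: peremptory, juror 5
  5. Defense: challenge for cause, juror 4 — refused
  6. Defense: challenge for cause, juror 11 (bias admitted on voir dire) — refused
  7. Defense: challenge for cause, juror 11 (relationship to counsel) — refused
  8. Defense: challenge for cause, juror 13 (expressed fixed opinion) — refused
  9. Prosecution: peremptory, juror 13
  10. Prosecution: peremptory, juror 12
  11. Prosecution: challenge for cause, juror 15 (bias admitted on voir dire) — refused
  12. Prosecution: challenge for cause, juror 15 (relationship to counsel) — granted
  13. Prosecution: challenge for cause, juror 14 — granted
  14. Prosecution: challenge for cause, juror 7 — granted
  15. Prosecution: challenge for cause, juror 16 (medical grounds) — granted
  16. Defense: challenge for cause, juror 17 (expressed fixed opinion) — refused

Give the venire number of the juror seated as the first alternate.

Removed: #2, #5, #7, #12, #13, #14, #15, #16, #21, #23. (#4, #11, #17 stay — for-cause denied.)
Filling seats in venire order through position 8: #1, #3, #4, #6, #8, #9, #10, #11.
So alternate 1 is #11.

11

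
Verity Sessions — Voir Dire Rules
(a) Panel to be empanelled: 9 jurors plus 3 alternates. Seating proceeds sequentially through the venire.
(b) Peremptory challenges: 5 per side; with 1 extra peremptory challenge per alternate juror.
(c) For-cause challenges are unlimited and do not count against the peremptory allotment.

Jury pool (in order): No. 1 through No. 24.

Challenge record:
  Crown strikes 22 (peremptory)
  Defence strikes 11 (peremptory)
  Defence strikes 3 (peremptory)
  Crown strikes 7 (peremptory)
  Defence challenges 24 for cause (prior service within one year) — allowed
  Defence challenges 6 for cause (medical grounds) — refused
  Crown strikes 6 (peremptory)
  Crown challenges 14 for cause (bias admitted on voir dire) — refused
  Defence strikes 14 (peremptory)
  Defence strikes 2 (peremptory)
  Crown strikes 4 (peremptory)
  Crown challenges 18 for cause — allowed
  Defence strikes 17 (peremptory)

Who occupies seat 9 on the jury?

Removed: #2, #3, #4, #6, #7, #11, #14, #17, #18, #22, #24.
Filling seats in venire order through position 9: #1, #5, #8, #9, #10, #12, #13, #15, #16.
So seat 9 is #16.

16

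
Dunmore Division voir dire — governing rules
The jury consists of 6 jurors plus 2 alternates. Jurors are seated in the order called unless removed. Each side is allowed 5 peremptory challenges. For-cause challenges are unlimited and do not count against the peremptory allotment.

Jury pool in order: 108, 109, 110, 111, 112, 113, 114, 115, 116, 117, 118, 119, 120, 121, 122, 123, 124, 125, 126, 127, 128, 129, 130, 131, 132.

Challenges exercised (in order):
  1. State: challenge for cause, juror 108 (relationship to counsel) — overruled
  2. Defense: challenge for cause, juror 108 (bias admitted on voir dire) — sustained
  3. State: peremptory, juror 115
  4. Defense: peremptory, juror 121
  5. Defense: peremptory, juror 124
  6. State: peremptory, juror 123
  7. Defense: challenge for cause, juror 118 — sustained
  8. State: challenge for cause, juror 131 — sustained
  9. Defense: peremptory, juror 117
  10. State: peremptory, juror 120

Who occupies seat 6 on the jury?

Removed: #108, #115, #117, #118, #120, #121, #123, #124, #131.
Seating in order: seats 1–6 → #109, #110, #111, #112, #113, #114; alternates → #116, #119.
So seat 6 is #114.

114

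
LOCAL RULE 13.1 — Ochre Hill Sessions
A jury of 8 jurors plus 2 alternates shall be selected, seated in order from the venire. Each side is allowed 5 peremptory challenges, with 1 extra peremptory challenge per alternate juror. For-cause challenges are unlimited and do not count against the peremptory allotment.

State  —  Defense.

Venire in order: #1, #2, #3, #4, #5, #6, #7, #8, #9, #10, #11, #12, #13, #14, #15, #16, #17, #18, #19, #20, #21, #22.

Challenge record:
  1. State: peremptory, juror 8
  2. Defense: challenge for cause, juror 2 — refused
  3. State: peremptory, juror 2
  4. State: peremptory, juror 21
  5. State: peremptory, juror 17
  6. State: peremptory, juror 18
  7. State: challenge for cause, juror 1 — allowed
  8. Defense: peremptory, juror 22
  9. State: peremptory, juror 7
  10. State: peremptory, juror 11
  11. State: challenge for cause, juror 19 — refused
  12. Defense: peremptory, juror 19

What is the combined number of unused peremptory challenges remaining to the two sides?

State allotment: 5 base + 1 × 2 alternates = 7. Defense allotment: 5 base + 1 × 2 alternates = 7.
State peremptories used: #8, #2, #21, #17, #18, #7, #11 — 7 (for-cause on #1, #19 don't count).
Defense peremptories used: #22, #19 — 2 (the for-cause on #2 doesn't count).
Remaining: (7 − 7) + (7 − 2) = 5.

5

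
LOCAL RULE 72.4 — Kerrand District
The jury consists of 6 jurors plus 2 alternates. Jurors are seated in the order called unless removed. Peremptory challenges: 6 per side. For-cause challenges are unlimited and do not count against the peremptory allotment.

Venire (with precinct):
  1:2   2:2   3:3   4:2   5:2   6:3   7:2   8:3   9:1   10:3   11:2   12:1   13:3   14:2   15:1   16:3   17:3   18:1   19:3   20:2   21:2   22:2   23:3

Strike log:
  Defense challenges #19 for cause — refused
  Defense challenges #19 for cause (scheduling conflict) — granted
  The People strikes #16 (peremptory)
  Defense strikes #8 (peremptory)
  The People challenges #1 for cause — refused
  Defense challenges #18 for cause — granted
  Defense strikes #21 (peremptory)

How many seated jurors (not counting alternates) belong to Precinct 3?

2

Removed: #8, #16, #18, #19, #21.
Seated jurors 1–6: #1, #2, #3, #4, #5, #6 (alternates #7, #9 not counted).
Of those, in Precinct 3: #3, #6 → 2.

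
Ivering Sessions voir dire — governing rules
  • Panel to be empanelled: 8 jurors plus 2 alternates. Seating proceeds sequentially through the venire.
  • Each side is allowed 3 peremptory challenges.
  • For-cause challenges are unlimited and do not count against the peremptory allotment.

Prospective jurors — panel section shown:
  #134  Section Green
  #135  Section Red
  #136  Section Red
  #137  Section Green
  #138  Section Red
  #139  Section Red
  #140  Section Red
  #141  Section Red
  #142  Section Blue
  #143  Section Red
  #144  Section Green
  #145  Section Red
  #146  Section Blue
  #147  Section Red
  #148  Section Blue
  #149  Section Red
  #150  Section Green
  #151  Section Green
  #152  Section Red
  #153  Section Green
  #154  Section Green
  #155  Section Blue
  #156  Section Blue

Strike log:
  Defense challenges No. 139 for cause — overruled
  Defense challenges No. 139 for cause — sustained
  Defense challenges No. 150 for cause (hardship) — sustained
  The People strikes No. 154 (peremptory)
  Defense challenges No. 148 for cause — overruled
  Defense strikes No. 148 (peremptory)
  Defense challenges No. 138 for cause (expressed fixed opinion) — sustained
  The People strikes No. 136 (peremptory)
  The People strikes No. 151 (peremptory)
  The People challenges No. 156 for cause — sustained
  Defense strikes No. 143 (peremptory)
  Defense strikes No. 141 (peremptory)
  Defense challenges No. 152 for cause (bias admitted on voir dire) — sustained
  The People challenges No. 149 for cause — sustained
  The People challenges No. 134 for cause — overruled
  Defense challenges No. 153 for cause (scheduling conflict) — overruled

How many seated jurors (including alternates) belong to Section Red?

4

Removed: #136, #138, #139, #141, #143, #148, #149, #150, #151, #152, #154, #156.
Seated (10 incl. alternates): #134, #135, #137, #140, #142, #144, #145, #146, #147, #153.
Of those, in Section Red: #135, #140, #145, #147 → 4.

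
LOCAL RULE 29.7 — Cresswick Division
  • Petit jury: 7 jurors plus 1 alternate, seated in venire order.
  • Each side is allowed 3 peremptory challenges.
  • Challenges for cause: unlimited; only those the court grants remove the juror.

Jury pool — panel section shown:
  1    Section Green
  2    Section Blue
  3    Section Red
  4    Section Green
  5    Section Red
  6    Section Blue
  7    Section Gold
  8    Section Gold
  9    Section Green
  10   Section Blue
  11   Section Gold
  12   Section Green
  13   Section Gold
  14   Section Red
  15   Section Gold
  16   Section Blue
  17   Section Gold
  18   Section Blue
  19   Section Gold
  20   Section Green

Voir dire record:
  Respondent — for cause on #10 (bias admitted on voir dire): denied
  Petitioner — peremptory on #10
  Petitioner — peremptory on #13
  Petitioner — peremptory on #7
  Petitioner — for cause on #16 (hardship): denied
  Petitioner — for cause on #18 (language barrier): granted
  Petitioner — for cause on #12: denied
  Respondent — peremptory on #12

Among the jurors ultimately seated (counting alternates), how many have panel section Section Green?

3

Removed: #7, #10, #12, #13, #18.
Seated (8 incl. alternates): #1, #2, #3, #4, #5, #6, #8, #9.
Of those, in Section Green: #1, #4, #9 → 3.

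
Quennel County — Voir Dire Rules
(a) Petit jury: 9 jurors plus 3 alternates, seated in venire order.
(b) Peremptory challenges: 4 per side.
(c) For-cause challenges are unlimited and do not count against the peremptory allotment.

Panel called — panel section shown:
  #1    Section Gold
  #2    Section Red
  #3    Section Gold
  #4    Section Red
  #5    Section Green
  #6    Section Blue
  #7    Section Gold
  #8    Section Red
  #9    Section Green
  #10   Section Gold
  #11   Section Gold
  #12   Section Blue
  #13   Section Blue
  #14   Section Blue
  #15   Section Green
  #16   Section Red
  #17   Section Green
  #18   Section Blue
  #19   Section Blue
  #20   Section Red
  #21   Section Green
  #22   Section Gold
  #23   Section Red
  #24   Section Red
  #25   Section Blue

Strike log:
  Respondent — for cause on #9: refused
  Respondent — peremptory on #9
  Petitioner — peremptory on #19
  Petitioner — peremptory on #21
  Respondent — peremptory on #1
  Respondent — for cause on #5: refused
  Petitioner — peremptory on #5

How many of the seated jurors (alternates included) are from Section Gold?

Removed: #1, #5, #9, #19, #21.
Seated (12 incl. alternates): #2, #3, #4, #6, #7, #8, #10, #11, #12, #13, #14, #15.
Of those, in Section Gold: #3, #7, #10, #11 → 4.

4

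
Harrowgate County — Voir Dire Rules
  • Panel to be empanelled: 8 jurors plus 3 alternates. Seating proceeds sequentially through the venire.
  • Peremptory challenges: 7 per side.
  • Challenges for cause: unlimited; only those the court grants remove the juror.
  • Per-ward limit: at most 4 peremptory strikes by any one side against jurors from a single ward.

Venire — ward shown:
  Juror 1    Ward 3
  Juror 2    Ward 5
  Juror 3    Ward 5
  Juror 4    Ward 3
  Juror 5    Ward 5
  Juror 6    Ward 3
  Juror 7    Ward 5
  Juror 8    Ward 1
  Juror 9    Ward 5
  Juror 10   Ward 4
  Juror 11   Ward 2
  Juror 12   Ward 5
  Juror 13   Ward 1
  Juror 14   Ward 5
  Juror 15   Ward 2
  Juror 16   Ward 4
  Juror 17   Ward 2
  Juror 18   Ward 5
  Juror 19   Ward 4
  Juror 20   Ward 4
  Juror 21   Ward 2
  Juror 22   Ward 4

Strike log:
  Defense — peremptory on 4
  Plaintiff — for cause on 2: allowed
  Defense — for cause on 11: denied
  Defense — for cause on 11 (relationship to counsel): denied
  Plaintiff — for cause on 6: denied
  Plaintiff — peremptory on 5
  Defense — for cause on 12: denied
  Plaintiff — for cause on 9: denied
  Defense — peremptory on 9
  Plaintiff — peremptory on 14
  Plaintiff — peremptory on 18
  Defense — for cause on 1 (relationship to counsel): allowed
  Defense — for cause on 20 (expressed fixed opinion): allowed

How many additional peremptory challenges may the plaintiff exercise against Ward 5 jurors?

Plaintiff peremptories so far: #5, #14, #18 — 3 of 7 used, 4 left overall.
Against Ward 5: #5, #14, #18 — 3 used; per-ward cap 4 leaves 1.
Binding limit: min(4, 1) = 1.

1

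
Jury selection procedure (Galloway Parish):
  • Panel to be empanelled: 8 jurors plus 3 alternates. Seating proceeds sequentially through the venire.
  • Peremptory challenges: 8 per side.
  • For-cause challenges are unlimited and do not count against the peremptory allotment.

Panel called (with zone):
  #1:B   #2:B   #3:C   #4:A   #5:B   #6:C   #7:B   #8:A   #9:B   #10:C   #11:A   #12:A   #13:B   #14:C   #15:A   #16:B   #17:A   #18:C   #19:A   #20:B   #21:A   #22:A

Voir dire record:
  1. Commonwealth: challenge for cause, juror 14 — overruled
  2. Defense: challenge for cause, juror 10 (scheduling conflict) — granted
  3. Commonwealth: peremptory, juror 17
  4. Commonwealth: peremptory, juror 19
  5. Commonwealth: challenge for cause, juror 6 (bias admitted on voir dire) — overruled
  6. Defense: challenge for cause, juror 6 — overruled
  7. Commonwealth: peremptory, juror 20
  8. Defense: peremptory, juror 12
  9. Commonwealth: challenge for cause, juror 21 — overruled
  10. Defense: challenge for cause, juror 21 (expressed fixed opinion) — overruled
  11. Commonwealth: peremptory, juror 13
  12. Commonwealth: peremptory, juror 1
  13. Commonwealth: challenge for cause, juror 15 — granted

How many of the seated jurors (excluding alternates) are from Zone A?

Removed: #1, #10, #12, #13, #15, #17, #19, #20.
Seated jurors 1–8: #2, #3, #4, #5, #6, #7, #8, #9 (alternates #11, #14, #16 not counted).
Of those, in Zone A: #4, #8 → 2.

2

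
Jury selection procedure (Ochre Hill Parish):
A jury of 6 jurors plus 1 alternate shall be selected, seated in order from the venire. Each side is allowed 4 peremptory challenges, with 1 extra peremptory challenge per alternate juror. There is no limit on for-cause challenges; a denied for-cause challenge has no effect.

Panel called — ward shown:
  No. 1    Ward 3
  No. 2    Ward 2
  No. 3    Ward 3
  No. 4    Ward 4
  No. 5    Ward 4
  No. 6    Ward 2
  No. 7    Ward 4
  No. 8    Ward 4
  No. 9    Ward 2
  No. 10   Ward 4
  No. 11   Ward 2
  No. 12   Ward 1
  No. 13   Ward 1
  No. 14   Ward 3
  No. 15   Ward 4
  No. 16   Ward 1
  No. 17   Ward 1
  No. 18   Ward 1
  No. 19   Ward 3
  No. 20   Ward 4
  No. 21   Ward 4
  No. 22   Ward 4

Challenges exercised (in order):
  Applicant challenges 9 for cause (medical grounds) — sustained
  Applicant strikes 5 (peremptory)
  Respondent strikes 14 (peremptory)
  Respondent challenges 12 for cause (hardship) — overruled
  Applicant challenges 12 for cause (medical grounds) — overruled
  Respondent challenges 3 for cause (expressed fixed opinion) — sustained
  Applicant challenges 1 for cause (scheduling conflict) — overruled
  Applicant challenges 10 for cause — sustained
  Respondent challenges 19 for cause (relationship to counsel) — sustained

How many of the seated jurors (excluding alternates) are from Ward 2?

Removed: #3, #5, #9, #10, #14, #19.
Seated jurors 1–6: #1, #2, #4, #6, #7, #8 (alternates #11 not counted).
Of those, in Ward 2: #2, #6 → 2.

2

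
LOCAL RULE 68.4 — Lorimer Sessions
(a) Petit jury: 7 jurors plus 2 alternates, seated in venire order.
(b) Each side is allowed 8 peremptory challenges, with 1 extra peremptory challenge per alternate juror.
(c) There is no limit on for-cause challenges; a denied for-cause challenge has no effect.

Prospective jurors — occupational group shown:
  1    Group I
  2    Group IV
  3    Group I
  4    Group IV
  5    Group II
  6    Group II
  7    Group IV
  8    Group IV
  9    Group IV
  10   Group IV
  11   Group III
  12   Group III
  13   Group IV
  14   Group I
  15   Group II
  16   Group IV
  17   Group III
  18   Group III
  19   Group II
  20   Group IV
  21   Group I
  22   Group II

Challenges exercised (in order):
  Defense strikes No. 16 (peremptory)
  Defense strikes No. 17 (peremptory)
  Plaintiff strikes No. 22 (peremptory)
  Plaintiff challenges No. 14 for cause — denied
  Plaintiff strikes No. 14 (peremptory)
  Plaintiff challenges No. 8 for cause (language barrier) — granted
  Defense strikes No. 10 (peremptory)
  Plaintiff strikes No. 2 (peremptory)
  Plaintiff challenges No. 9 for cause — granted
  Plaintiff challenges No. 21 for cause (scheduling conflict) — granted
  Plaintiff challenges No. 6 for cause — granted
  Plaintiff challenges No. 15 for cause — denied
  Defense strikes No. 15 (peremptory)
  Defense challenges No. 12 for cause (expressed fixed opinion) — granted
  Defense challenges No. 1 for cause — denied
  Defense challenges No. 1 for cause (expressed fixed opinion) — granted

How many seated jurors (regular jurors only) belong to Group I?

1

Removed: #1, #2, #6, #8, #9, #10, #12, #14, #15, #16, #17, #21, #22.
Seated jurors 1–7: #3, #4, #5, #7, #11, #13, #18 (alternates #19, #20 not counted).
Of those, in Group I: #3 → 1.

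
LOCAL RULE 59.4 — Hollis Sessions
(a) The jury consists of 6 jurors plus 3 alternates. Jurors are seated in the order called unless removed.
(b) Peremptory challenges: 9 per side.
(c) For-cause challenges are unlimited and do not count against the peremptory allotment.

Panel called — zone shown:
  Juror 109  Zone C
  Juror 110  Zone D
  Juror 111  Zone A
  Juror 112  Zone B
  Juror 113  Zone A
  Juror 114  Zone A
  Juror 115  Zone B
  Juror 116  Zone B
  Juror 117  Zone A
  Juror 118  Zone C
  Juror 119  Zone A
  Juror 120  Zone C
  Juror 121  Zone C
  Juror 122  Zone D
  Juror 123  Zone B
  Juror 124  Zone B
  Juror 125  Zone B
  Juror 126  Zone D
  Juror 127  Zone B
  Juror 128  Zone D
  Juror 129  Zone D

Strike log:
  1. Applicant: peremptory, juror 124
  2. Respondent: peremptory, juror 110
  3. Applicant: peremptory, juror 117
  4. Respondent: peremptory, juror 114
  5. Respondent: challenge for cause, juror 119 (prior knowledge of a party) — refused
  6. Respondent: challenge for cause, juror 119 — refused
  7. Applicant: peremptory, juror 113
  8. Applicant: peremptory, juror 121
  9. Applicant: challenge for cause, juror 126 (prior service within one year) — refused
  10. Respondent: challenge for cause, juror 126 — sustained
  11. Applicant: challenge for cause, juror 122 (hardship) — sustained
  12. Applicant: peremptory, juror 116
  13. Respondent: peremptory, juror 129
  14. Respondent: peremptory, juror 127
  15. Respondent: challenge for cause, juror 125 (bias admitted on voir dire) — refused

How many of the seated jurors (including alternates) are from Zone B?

4

Removed: #110, #113, #114, #116, #117, #121, #122, #124, #126, #127, #129.
Seated (9 incl. alternates): #109, #111, #112, #115, #118, #119, #120, #123, #125.
Of those, in Zone B: #112, #115, #123, #125 → 4.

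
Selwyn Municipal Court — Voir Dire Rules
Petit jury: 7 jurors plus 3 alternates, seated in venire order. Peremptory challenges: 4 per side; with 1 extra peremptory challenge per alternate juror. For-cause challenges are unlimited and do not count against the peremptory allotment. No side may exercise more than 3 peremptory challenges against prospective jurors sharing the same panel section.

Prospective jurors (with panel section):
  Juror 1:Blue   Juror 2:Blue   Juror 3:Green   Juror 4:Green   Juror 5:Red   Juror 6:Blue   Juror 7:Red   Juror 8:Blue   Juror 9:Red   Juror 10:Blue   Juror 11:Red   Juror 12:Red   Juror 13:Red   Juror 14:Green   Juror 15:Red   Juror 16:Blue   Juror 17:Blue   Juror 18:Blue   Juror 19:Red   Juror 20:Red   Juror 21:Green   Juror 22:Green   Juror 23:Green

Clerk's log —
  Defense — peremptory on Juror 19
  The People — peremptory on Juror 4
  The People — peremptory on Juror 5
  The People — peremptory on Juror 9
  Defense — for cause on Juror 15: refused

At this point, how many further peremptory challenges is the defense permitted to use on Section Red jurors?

2

Defense peremptories so far: #19 — 1 of 7 used, 6 left overall.
Against Section Red: #19 — 1 used; per-section cap 3 leaves 2.
Binding limit: min(6, 2) = 2.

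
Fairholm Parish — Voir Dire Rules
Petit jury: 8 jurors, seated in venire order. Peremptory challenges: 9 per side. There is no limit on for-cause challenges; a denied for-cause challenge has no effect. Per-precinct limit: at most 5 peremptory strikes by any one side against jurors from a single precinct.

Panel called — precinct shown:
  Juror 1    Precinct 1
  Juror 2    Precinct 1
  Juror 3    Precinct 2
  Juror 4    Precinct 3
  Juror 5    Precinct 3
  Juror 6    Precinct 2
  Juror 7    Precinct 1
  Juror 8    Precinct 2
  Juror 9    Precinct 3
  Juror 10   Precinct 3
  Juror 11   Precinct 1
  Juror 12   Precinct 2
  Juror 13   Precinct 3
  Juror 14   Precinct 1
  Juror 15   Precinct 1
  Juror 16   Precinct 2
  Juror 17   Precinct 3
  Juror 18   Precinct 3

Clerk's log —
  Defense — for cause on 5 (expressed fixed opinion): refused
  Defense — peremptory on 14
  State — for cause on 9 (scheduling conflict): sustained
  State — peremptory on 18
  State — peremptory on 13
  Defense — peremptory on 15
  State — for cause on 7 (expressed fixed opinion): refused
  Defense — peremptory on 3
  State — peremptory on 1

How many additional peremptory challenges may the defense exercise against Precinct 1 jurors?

Defense peremptories so far: #14, #15, #3 — 3 of 9 used, 6 left overall.
Against Precinct 1: #14, #15 — 2 used; per-precinct cap 5 leaves 3.
Binding limit: min(6, 3) = 3.

3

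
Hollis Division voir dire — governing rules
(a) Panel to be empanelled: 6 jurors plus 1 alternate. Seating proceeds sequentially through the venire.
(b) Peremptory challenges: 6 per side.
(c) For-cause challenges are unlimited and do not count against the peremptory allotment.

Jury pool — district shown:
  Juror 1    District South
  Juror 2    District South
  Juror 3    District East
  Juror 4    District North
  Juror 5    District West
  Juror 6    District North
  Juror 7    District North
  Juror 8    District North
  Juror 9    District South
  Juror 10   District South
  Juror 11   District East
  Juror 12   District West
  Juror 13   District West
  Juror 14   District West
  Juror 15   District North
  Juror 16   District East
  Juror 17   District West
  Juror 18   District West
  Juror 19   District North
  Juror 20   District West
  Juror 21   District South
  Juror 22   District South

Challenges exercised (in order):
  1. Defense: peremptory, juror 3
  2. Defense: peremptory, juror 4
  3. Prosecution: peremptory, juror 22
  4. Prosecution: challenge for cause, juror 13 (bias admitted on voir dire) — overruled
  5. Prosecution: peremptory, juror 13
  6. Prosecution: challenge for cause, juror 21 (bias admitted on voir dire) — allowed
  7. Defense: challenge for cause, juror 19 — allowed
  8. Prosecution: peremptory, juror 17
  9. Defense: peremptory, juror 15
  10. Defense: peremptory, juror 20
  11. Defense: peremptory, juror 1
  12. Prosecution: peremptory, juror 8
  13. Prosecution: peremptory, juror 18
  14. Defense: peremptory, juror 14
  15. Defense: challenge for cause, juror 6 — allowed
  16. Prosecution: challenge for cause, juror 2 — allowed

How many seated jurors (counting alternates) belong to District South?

Removed: #1, #2, #3, #4, #6, #8, #13, #14, #15, #17, #18, #19, #20, #21, #22.
Seated (7 incl. alternates): #5, #7, #9, #10, #11, #12, #16.
Of those, in District South: #9, #10 → 2.

2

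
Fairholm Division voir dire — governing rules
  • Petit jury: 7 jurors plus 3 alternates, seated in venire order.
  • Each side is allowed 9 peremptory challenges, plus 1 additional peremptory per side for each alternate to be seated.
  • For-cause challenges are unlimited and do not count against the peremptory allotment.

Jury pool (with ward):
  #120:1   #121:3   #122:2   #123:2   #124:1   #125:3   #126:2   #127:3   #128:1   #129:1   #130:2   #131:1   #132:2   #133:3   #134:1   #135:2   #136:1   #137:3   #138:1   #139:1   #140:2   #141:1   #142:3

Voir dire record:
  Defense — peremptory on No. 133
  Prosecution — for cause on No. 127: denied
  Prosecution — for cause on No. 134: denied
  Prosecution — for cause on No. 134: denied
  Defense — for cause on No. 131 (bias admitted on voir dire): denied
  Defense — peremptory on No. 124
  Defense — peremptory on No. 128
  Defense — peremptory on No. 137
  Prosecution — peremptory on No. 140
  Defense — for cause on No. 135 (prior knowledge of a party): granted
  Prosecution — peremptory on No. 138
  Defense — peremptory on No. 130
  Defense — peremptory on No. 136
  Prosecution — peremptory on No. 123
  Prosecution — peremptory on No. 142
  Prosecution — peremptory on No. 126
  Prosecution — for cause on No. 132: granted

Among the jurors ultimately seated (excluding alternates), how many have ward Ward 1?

Removed: #123, #124, #126, #128, #130, #132, #133, #135, #136, #137, #138, #140, #142.
Seated jurors 1–7: #120, #121, #122, #125, #127, #129, #131 (alternates #134, #139, #141 not counted).
Of those, in Ward 1: #120, #129, #131 → 3.

3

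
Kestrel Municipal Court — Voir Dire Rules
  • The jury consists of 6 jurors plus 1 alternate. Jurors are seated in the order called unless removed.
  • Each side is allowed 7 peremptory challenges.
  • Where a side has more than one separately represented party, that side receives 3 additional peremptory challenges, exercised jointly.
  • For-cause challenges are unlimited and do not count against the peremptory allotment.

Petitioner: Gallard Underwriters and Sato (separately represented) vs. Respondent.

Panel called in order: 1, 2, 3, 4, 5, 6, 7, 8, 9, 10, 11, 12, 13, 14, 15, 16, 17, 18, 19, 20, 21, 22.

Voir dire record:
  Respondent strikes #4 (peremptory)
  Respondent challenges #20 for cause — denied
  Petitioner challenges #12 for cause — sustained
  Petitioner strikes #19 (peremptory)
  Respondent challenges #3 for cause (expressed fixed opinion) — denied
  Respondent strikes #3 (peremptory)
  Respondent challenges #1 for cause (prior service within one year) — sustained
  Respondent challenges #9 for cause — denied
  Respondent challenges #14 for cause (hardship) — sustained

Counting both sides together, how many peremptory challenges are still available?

Petitioner allotment: 7 base + 3 multi-party = 10. Respondent allotment: 7.
Petitioner peremptories used: #19 — 1 (the for-cause on #12 doesn't count).
Respondent peremptories used: #4, #3 — 2 (for-cause on #20, #3, #1, #9, #14 don't count).
Remaining: (10 − 1) + (7 − 2) = 14.

14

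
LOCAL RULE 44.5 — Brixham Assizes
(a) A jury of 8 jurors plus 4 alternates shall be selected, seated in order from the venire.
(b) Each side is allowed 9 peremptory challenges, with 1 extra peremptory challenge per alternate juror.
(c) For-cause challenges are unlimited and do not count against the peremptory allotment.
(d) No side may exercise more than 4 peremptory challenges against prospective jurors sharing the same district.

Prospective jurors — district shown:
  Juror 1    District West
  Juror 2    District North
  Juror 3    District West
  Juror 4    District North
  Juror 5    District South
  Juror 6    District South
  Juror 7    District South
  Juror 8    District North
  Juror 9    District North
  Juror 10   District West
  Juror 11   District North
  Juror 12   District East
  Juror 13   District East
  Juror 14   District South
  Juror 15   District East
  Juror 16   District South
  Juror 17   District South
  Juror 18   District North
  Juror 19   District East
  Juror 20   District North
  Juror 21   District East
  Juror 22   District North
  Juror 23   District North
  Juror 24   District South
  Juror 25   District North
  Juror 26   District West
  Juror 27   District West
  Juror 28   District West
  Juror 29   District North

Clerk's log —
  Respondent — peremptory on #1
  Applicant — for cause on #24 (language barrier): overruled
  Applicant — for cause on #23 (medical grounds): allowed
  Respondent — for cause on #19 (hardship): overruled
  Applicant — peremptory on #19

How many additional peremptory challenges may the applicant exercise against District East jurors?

Applicant peremptories so far: #19 — 1 of 13 used, 12 left overall.
Against District East: #19 — 1 used; per-district cap 4 leaves 3.
Binding limit: min(12, 3) = 3.

3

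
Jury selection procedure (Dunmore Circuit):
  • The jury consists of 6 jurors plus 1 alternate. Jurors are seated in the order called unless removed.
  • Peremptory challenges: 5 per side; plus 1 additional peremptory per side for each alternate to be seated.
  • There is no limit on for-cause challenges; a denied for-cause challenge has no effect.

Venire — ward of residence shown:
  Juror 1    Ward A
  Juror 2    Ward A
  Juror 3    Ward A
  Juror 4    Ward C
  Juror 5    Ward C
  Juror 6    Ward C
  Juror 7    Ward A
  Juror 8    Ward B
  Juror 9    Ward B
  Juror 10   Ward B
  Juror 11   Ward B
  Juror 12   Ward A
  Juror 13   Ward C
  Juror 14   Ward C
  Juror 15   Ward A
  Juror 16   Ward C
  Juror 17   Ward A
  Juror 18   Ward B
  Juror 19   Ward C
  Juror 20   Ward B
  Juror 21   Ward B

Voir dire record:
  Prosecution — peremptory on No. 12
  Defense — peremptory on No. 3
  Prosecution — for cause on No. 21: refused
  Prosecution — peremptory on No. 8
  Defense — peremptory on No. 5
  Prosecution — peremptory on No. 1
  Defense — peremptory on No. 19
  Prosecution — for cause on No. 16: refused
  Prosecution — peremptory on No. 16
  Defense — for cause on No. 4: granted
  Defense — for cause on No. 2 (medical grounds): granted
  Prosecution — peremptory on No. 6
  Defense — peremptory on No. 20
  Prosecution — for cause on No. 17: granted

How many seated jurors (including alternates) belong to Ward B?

Removed: #1, #2, #3, #4, #5, #6, #8, #12, #16, #17, #19, #20.
Seated (7 incl. alternates): #7, #9, #10, #11, #13, #14, #15.
Of those, in Ward B: #9, #10, #11 → 3.

3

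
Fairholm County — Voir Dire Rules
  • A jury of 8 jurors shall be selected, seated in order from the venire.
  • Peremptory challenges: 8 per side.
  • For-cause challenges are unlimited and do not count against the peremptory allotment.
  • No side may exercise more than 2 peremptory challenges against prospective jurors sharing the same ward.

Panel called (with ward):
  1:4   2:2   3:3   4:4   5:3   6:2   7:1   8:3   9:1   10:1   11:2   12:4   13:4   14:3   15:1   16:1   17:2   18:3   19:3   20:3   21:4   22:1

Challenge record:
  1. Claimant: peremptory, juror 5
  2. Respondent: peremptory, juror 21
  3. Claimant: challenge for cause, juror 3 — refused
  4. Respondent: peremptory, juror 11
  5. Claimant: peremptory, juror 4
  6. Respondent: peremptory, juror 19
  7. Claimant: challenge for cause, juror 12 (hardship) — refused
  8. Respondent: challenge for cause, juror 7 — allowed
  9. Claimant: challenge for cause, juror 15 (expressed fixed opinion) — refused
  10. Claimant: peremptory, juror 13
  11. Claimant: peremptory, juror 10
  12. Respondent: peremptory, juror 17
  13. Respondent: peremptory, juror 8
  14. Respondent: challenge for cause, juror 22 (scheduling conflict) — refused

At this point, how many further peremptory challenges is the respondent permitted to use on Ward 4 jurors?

1

Respondent peremptories so far: #21, #11, #19, #17, #8 — 5 of 8 used, 3 left overall.
Against Ward 4: #21 — 1 used; per-ward cap 2 leaves 1.
Binding limit: min(3, 1) = 1.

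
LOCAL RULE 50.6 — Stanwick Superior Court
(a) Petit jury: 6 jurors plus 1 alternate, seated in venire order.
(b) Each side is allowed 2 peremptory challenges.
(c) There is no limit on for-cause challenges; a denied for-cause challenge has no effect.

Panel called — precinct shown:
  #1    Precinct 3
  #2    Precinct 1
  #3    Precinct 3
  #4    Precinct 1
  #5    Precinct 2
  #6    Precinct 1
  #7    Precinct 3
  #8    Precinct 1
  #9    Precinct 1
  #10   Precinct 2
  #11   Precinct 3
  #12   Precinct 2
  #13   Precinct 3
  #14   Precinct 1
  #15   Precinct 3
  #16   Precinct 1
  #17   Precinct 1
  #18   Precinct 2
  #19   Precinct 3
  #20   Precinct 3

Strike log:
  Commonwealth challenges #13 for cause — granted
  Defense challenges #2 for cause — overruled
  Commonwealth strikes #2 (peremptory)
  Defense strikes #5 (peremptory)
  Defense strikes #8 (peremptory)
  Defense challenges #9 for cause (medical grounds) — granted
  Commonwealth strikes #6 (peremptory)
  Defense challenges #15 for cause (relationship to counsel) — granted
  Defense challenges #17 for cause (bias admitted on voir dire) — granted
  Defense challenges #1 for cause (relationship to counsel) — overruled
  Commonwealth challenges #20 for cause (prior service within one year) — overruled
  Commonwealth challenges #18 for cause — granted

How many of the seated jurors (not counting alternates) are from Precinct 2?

1

Removed: #2, #5, #6, #8, #9, #13, #15, #17, #18.
Seated jurors 1–6: #1, #3, #4, #7, #10, #11 (alternates #12 not counted).
Of those, in Precinct 2: #10 → 1.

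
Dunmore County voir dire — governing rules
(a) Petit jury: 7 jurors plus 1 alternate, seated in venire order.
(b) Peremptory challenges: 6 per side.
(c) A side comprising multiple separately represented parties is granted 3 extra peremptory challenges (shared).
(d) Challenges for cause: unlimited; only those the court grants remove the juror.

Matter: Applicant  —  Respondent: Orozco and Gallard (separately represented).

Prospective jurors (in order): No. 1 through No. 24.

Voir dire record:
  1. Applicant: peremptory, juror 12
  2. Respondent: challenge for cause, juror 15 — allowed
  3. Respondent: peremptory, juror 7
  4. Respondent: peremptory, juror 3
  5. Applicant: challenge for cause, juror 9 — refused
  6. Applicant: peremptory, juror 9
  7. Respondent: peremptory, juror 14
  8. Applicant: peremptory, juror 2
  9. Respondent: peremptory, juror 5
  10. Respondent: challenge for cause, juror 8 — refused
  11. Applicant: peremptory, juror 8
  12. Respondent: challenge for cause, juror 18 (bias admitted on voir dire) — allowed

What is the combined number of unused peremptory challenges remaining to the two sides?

Applicant allotment: 6. Respondent allotment: 6 base + 3 multi-party = 9.
Applicant peremptories used: #12, #9, #2, #8 — 4 (the for-cause on #9 doesn't count).
Respondent peremptories used: #7, #3, #14, #5 — 4 (for-cause on #15, #8, #18 don't count).
Remaining: (6 − 4) + (9 − 4) = 7.

7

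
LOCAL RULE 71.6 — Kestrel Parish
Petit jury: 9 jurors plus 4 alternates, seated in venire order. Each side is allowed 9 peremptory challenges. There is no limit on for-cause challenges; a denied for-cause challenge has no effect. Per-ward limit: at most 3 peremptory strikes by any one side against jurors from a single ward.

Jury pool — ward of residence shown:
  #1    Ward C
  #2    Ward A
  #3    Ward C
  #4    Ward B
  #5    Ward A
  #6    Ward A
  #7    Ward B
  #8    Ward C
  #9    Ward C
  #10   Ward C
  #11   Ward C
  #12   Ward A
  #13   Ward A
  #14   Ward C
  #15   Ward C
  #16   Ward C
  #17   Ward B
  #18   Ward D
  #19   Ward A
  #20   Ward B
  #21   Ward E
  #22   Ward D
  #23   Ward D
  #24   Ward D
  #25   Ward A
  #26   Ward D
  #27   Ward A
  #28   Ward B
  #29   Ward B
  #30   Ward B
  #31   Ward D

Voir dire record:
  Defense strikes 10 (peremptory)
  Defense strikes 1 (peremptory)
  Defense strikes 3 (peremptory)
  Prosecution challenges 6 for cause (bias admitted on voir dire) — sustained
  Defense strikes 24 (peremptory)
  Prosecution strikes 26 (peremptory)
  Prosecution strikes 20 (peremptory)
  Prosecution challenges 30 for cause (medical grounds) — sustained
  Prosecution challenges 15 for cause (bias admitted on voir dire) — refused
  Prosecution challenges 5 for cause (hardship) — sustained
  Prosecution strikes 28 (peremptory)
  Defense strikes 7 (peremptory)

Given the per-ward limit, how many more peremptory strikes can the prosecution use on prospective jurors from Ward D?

Prosecution peremptories so far: #26, #20, #28 — 3 of 9 used, 6 left overall.
Against Ward D: #26 — 1 used; per-ward cap 3 leaves 2.
Binding limit: min(6, 2) = 2.

2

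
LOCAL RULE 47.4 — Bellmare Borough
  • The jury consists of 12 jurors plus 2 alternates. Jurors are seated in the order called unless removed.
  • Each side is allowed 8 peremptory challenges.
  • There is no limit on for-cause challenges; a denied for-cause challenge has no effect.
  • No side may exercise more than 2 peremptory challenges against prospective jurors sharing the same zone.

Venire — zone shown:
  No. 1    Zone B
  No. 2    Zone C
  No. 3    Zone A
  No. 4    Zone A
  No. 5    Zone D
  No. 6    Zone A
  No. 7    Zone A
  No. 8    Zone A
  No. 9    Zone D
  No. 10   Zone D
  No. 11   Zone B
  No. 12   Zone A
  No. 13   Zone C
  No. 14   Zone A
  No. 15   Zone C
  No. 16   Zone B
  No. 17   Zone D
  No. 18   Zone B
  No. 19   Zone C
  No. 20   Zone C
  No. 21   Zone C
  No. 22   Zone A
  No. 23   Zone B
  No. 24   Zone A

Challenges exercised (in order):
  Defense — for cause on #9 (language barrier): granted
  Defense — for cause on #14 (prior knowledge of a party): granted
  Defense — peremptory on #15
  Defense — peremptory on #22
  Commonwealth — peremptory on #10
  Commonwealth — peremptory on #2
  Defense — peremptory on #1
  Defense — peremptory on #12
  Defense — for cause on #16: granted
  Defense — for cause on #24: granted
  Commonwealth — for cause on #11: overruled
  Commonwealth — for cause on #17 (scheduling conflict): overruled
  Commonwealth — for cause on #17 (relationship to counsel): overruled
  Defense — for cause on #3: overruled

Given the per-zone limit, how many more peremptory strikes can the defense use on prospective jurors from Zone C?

Defense peremptories so far: #15, #22, #1, #12 — 4 of 8 used, 4 left overall.
Against Zone C: #15 — 1 used; per-zone cap 2 leaves 1.
Binding limit: min(4, 1) = 1.

1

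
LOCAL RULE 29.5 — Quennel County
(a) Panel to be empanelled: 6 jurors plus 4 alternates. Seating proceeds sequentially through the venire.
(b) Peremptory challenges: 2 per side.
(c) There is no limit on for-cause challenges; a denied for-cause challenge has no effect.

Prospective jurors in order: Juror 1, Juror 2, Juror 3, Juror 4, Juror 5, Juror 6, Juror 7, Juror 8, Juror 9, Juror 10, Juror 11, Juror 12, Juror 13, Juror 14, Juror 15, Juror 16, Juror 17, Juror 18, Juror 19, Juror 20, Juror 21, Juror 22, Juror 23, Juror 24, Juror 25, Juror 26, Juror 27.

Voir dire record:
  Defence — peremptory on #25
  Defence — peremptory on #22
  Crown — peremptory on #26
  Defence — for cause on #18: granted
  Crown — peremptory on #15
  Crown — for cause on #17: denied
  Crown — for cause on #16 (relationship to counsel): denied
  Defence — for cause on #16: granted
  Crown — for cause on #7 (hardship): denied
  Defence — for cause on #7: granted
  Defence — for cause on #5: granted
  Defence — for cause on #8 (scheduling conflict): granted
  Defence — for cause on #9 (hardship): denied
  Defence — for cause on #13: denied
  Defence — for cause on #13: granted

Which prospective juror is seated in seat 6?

Removed: #5, #7, #8, #13, #15, #16, #18, #22, #25, #26. (#9, #17 stay — for-cause denied.)
Seating in order: seats 1–6 → #1, #2, #3, #4, #6, #9; alternates → #10, #11, #12, #14.
So seat 6 is #9.

9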